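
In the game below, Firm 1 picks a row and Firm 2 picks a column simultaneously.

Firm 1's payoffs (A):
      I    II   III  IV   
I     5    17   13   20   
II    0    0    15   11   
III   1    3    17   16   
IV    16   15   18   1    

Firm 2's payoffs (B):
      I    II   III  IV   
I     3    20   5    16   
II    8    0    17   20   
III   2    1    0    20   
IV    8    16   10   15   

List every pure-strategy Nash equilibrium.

Find each player's best response to every opponent strategy; NE are the intersections.
Firm 1's best responses — vs I: IV (payoff 16); vs II: I (payoff 17); vs III: IV (payoff 18); vs IV: I (payoff 20).
Firm 2's best responses — vs I: II (payoff 20); vs II: IV (payoff 20); vs III: IV (payoff 20); vs IV: II (payoff 16).
The only mutual best response is (I, II); neither player gains by switching there.

(I, II)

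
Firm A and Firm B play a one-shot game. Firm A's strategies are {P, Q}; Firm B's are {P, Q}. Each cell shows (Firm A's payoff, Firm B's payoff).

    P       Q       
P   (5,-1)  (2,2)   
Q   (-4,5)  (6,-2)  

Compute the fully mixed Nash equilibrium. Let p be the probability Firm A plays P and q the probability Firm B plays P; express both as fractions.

p = 7/10, q = 4/13

In a mixed NE each player is indifferent between their pure strategies, so the opponent's mix sets the indifference.
Firm B indifferent between P and Q: p·(-1) + (1−p)·5 = p·2 + (1−p)·(-2) ⟹ 5 + (-6)p = (-2) + 4p ⟹ p = 7/10.
Firm A indifferent between P and Q: q·5 + (1−q)·2 = q·(-4) + (1−q)·6 ⟹ 2 + 3q = 6 + (-10)q ⟹ q = 4/13.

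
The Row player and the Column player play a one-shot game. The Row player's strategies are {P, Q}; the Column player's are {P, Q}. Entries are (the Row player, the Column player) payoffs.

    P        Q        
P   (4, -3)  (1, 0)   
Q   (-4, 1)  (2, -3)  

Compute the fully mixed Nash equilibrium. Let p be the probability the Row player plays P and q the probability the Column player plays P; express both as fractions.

In a mixed NE each player is indifferent between their pure strategies, so the opponent's mix sets the indifference.
The Column player indifferent between P and Q: p·(-3) + (1−p)·1 = p·0 + (1−p)·(-3) ⟹ 1 + (-4)p = (-3) + 3p ⟹ p = 4/7.
The Row player indifferent between P and Q: q·4 + (1−q)·1 = q·(-4) + (1−q)·2 ⟹ 1 + 3q = 2 + (-6)q ⟹ q = 1/9.

p = 4/7, q = 1/9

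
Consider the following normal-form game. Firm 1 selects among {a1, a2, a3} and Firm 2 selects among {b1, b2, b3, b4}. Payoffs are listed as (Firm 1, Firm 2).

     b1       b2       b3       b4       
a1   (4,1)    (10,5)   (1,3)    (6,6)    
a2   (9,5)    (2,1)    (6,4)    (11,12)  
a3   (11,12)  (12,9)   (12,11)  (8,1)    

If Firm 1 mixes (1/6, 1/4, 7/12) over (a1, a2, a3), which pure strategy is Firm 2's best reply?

Compute Firm 2's expected payoff from each pure strategy against the given mix.
b1: (1/6)·1 + (1/4)·5 + (7/12)·12 = 101/12
b2: (1/6)·5 + (1/4)·1 + (7/12)·9 = 19/3
b3: (1/6)·3 + (1/4)·4 + (7/12)·11 = 95/12
b4: (1/6)·6 + (1/4)·12 + (7/12)·1 = 55/12
Highest expected payoff is 101/12, from b1.

b1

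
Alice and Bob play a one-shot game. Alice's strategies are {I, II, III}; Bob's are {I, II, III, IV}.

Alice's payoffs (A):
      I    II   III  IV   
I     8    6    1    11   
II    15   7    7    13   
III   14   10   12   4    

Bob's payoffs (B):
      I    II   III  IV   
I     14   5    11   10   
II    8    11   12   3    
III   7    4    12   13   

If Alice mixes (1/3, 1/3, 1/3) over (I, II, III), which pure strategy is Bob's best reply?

Bob's best reply maximizes expected payoff against the mix.
I: (1/3)·14 + (1/3)·8 + (1/3)·7 = 29/3
II: (1/3)·5 + (1/3)·11 + (1/3)·4 = 20/3
III: (1/3)·11 + (1/3)·12 + (1/3)·12 = 35/3
IV: (1/3)·10 + (1/3)·3 + (1/3)·13 = 26/3
Highest expected payoff is 35/3, from III.

III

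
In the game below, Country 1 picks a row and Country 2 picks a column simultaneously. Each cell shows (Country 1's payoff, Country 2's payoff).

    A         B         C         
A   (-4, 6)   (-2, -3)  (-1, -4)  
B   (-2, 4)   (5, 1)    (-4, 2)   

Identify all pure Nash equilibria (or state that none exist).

(B, A)

Find each player's best response to every opponent strategy; NE are the intersections.
Country 1's best responses — vs A: B (payoff -2); vs B: B (payoff 5); vs C: A (payoff -1).
Country 2's best responses — vs A: A (payoff 6); vs B: A (payoff 4).
The only mutual best response is (B, A); neither player gains by switching there.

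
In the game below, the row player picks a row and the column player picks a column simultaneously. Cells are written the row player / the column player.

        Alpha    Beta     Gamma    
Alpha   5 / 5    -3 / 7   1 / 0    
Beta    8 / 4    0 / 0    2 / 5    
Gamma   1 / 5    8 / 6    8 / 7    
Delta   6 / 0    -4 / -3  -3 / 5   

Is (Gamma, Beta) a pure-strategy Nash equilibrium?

No

Holding the column player at Beta: the row player gets 8 from Gamma, versus -3 from Alpha, 0 from Beta, -4 from Delta. No profitable deviation for the row player.
Holding the row player at Gamma: the column player gets 6 from Beta but could get 7 by switching to Gamma. The column player has a profitable deviation.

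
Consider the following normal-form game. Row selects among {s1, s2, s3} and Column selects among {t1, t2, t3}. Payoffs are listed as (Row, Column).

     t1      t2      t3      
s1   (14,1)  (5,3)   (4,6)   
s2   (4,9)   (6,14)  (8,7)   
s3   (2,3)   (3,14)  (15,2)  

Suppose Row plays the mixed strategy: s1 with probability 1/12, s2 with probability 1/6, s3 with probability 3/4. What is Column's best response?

t2

Column's best reply maximizes expected payoff against the mix.
t1: (1/12)·1 + (1/6)·9 + (3/4)·3 = 23/6
t2: (1/12)·3 + (1/6)·14 + (3/4)·14 = 157/12
t3: (1/12)·6 + (1/6)·7 + (3/4)·2 = 19/6
Highest expected payoff is 157/12, from t2.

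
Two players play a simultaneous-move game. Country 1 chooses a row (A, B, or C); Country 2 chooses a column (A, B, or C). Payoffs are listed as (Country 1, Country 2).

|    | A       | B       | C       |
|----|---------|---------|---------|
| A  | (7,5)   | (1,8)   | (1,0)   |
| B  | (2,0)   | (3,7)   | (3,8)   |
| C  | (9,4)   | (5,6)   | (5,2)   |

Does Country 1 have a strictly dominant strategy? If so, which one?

C

Check whether one of Country 1's strategies beats all alternatives regardless of what the opponent does.
C strictly dominates: vs A: 9 > each of {7, 2}; vs B: 5 > each of {1, 3}; vs C: 5 > each of {1, 3}.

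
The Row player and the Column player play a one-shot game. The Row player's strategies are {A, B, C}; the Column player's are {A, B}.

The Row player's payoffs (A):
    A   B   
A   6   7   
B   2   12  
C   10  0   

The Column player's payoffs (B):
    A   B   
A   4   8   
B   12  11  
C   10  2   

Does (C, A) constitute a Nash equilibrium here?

Holding the Column player at A: the Row player gets 10 from C, versus 6 from A, 2 from B. No profitable deviation for the Row player.
Holding the Row player at C: the Column player gets 10 from A, versus 2 from B. No profitable deviation for the Column player either.

Yes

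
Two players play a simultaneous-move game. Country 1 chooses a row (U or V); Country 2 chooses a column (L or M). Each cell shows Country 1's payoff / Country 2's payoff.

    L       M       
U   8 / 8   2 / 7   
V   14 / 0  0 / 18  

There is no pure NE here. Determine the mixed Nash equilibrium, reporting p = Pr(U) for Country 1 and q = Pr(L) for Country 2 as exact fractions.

In a mixed NE each player is indifferent between their pure strategies, so the opponent's mix sets the indifference.
Country 2 indifferent between L and M: p·8 + (1−p)·0 = p·7 + (1−p)·18 ⟹ 0 + 8p = 18 + (-11)p ⟹ p = 18/19.
Country 1 indifferent between U and V: q·8 + (1−q)·2 = q·14 + (1−q)·0 ⟹ 2 + 6q = 0 + 14q ⟹ q = 1/4.

p = 18/19, q = 1/4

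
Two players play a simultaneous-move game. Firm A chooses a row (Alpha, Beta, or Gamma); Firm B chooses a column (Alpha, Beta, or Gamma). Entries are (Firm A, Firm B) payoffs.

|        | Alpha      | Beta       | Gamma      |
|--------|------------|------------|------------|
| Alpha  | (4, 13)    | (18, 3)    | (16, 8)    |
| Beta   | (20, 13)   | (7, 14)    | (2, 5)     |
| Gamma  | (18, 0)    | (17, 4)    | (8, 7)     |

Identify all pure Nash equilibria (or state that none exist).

Find each player's best response to every opponent strategy; NE are the intersections.
Firm A's best responses — vs Alpha: Beta (payoff 20); vs Beta: Alpha (payoff 18); vs Gamma: Alpha (payoff 16).
Firm B's best responses — vs Alpha: Alpha (payoff 13); vs Beta: Beta (payoff 14); vs Gamma: Gamma (payoff 7).
No cell has both players best-responding. For instance, Firm A's best reply to Alpha is Beta, but against Beta Firm B prefers Beta over Alpha.

No pure-strategy Nash equilibrium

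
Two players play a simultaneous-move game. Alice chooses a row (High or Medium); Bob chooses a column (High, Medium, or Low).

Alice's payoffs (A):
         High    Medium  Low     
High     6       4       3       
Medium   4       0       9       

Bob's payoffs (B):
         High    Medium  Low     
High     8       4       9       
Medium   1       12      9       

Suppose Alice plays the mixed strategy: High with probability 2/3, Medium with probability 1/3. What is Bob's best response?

Bob's best reply maximizes expected payoff against the mix.
High: (2/3)·8 + (1/3)·1 = 17/3
Medium: (2/3)·4 + (1/3)·12 = 20/3
Low: (2/3)·9 + (1/3)·9 = 9
Highest expected payoff is 9, from Low.

Low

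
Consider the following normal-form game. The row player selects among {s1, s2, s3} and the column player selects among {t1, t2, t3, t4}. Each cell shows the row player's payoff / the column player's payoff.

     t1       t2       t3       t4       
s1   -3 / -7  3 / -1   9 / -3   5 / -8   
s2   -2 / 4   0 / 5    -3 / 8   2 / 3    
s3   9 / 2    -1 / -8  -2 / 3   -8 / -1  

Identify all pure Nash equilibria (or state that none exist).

Find each player's best response to every opponent strategy; NE are the intersections.
The row player's best responses — vs t1: s3 (payoff 9); vs t2: s1 (payoff 3); vs t3: s1 (payoff 9); vs t4: s1 (payoff 5).
The column player's best responses — vs s1: t2 (payoff -1); vs s2: t3 (payoff 8); vs s3: t3 (payoff 3).
The only mutual best response is (s1, t2); neither player gains by switching there.

(s1, t2)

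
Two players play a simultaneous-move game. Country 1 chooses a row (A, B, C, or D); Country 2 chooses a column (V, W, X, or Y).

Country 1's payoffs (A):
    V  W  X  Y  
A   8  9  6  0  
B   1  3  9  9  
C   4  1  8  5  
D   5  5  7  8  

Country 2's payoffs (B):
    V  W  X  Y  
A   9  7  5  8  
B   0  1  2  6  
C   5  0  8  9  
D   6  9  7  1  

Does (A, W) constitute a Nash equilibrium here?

No

Holding Country 2 at W: Country 1 gets 9 from A, versus 3 from B, 1 from C, 5 from D. No profitable deviation for Country 1.
Holding Country 1 at A: Country 2 gets 7 from W but could get 9 by switching to V. Country 2 has a profitable deviation.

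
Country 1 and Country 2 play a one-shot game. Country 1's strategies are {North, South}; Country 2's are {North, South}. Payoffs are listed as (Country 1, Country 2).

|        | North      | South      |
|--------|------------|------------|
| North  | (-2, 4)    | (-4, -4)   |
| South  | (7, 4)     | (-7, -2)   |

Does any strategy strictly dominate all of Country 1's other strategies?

No strictly dominant strategy

A strategy is strictly dominant if it gives Country 1 a strictly higher payoff than every other strategy, against every choice by the opponent.
North is not dominant: against North, South gives 7 > -2.
South is not dominant: against South, North gives -4 > -7.
No single strategy is best against every opponent action.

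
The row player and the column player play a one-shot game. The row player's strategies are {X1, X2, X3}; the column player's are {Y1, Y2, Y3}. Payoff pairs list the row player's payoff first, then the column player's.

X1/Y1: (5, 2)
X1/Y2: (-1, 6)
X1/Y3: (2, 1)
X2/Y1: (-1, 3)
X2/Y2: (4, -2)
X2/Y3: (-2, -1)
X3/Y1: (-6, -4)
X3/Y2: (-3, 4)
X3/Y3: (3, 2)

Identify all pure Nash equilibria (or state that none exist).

No pure-strategy Nash equilibrium

Find each player's best response to every opponent strategy; NE are the intersections.
The row player's best responses — vs Y1: X1 (payoff 5); vs Y2: X2 (payoff 4); vs Y3: X3 (payoff 3).
The column player's best responses — vs X1: Y2 (payoff 6); vs X2: Y1 (payoff 3); vs X3: Y2 (payoff 4).
No cell has both players best-responding. For instance, the row player's best reply to Y3 is X3, but against X3 the column player prefers Y2 over Y3.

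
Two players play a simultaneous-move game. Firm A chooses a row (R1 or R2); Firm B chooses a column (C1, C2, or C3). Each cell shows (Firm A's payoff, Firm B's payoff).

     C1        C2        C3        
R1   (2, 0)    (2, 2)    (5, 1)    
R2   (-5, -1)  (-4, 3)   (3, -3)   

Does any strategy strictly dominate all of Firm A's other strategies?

R1

Check whether one of Firm A's strategies beats all alternatives regardless of what the opponent does.
R1 strictly dominates: vs C1: 2 > -5; vs C2: 2 > -4; vs C3: 5 > 3.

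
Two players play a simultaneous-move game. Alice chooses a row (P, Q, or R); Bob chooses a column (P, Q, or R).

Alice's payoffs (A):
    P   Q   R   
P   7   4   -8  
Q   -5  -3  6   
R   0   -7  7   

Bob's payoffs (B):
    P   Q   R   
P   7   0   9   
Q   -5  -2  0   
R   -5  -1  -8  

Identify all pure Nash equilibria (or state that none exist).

No pure-strategy Nash equilibrium

A profile is a Nash equilibrium when each player is best-responding to the other.
Alice's best responses — vs P: P (payoff 7); vs Q: P (payoff 4); vs R: R (payoff 7).
Bob's best responses — vs P: R (payoff 9); vs Q: R (payoff 0); vs R: Q (payoff -1).
No cell has both players best-responding. For instance, Alice's best reply to P is P, but against P Bob prefers R over P.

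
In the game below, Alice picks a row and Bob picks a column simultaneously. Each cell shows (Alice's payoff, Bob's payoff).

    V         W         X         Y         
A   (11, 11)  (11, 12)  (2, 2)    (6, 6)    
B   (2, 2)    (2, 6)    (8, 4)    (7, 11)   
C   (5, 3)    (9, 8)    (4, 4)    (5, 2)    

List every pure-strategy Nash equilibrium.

Find each player's best response to every opponent strategy; NE are the intersections.
Alice's best responses — vs V: A (payoff 11); vs W: A (payoff 11); vs X: B (payoff 8); vs Y: B (payoff 7).
Bob's best responses — vs A: W (payoff 12); vs B: Y (payoff 11); vs C: W (payoff 8).
Mutual best responses occur at (A, W) and (B, Y); at each, neither player gains by switching.

(A, W) and (B, Y)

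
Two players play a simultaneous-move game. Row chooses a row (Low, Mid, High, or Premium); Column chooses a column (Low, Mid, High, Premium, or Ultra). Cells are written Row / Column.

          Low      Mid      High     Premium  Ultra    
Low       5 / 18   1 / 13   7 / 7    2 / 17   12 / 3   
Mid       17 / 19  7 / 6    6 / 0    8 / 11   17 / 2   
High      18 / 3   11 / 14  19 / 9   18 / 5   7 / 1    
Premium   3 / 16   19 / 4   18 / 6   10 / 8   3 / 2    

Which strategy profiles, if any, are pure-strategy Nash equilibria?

Find each player's best response to every opponent strategy; NE are the intersections.
Row's best responses — vs Low: High (payoff 18); vs Mid: Premium (payoff 19); vs High: High (payoff 19); vs Premium: High (payoff 18); vs Ultra: Mid (payoff 17).
Column's best responses — vs Low: Low (payoff 18); vs Mid: Low (payoff 19); vs High: Mid (payoff 14); vs Premium: Low (payoff 16).
No cell has both players best-responding. For instance, Row's best reply to Premium is High, but against High Column prefers Mid over Premium.

No pure-strategy Nash equilibrium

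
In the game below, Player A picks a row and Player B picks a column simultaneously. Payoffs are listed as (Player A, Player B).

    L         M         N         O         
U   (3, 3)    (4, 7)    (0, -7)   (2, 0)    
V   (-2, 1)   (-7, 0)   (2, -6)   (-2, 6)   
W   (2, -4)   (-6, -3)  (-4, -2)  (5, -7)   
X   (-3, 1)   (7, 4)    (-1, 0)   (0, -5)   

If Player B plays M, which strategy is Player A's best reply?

X

With Player B fixed at M, Player A's payoffs are: U → 4, V → -7, W → -6, X → 7.
The maximum is 7, achieved by X.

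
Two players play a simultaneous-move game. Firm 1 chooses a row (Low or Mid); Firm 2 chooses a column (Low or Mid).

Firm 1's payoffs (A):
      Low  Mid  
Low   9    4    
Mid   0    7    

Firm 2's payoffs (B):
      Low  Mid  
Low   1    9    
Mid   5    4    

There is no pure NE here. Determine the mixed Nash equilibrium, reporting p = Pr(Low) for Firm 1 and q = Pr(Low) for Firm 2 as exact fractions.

Each player's mixing probability is pinned down by making the *other* player indifferent.
Firm 2 indifferent between Low and Mid: p·1 + (1−p)·5 = p·9 + (1−p)·4 ⟹ 5 + (-4)p = 4 + 5p ⟹ p = 1/9.
Firm 1 indifferent between Low and Mid: q·9 + (1−q)·4 = q·0 + (1−q)·7 ⟹ 4 + 5q = 7 + (-7)q ⟹ q = 1/4.

p = 1/9, q = 1/4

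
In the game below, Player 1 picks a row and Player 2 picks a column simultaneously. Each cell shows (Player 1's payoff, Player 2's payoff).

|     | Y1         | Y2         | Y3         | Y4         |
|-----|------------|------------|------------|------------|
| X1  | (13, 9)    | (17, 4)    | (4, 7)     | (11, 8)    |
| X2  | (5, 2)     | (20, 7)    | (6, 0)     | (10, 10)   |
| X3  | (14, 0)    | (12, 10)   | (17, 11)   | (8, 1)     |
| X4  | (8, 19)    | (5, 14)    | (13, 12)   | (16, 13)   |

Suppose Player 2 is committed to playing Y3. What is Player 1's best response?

With Player 2 fixed at Y3, Player 1's payoffs are: X1 → 4, X2 → 6, X3 → 17, X4 → 13.
The maximum is 17, achieved by X3.

X3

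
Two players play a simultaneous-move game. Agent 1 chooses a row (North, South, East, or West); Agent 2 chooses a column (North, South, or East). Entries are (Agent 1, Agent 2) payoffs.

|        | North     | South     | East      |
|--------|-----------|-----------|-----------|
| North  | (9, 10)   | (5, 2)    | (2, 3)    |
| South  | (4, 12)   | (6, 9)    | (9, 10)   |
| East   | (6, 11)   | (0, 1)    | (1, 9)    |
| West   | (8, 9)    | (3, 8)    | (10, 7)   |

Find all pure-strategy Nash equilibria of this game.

(North, North)

Find each player's best response to every opponent strategy; NE are the intersections.
Agent 1's best responses — vs North: North (payoff 9); vs South: South (payoff 6); vs East: West (payoff 10).
Agent 2's best responses — vs North: North (payoff 10); vs South: North (payoff 12); vs East: North (payoff 11); vs West: North (payoff 9).
The only mutual best response is (North, North); neither player gains by switching there.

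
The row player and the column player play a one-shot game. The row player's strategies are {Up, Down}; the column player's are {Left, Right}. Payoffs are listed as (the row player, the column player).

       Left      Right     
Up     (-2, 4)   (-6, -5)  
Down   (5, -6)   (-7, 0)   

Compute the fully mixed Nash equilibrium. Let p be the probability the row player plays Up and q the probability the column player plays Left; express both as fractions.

Each player's mixing probability is pinned down by making the *other* player indifferent.
The column player indifferent between Left and Right: p·4 + (1−p)·(-6) = p·(-5) + (1−p)·0 ⟹ (-6) + 10p = 0 + (-5)p ⟹ p = 2/5.
The row player indifferent between Up and Down: q·(-2) + (1−q)·(-6) = q·5 + (1−q)·(-7) ⟹ (-6) + 4q = (-7) + 12q ⟹ q = 1/8.

p = 2/5, q = 1/8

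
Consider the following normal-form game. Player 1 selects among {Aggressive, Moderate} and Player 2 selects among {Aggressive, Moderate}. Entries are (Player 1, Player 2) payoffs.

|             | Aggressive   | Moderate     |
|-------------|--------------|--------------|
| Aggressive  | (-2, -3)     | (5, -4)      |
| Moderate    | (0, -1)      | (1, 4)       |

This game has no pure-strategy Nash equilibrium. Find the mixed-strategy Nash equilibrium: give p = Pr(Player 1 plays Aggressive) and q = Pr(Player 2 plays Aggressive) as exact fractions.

In a mixed NE each player is indifferent between their pure strategies, so the opponent's mix sets the indifference.
Player 2 indifferent between Aggressive and Moderate: p·(-3) + (1−p)·(-1) = p·(-4) + (1−p)·4 ⟹ (-1) + (-2)p = 4 + (-8)p ⟹ p = 5/6.
Player 1 indifferent between Aggressive and Moderate: q·(-2) + (1−q)·5 = q·0 + (1−q)·1 ⟹ 5 + (-7)q = 1 + (-1)q ⟹ q = 2/3.

p = 5/6, q = 2/3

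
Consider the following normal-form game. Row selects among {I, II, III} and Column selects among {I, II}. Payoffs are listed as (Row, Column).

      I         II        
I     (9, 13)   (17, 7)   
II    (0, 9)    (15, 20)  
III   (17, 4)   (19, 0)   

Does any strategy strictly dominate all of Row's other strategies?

III

Check whether one of Row's strategies beats all alternatives regardless of what the opponent does.
III strictly dominates: vs I: 17 > each of {9, 0}; vs II: 19 > each of {17, 15}.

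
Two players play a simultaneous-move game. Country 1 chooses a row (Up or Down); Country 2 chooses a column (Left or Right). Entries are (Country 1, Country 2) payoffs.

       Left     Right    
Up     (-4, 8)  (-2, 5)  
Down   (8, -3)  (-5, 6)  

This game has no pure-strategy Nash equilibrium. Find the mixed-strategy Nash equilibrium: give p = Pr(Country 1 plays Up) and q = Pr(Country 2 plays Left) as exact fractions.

In a mixed NE each player is indifferent between their pure strategies, so the opponent's mix sets the indifference.
Country 2 indifferent between Left and Right: p·8 + (1−p)·(-3) = p·5 + (1−p)·6 ⟹ (-3) + 11p = 6 + (-1)p ⟹ p = 3/4.
Country 1 indifferent between Up and Down: q·(-4) + (1−q)·(-2) = q·8 + (1−q)·(-5) ⟹ (-2) + (-2)q = (-5) + 13q ⟹ q = 1/5.

p = 3/4, q = 1/5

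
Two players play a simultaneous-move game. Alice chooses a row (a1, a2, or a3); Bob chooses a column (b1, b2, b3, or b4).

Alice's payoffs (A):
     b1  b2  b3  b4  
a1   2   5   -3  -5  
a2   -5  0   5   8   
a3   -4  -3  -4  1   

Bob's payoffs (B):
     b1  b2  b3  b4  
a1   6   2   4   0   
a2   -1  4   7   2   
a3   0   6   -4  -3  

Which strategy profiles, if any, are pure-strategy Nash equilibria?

Check mutual best responses: a cell is a NE iff neither player can gain by unilaterally deviating.
Alice's best responses — vs b1: a1 (payoff 2); vs b2: a1 (payoff 5); vs b3: a2 (payoff 5); vs b4: a2 (payoff 8).
Bob's best responses — vs a1: b1 (payoff 6); vs a2: b3 (payoff 7); vs a3: b2 (payoff 6).
Mutual best responses occur at (a1, b1) and (a2, b3); at each, neither player gains by switching.

(a1, b1) and (a2, b3)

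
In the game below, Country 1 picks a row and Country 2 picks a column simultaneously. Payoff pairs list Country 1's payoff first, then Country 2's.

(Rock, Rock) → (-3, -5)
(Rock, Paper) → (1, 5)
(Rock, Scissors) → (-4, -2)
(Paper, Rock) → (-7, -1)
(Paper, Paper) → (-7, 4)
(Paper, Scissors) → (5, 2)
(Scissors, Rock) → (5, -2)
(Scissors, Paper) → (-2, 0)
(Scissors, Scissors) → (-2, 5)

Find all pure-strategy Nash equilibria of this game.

Check mutual best responses: a cell is a NE iff neither player can gain by unilaterally deviating.
Country 1's best responses — vs Rock: Scissors (payoff 5); vs Paper: Rock (payoff 1); vs Scissors: Paper (payoff 5).
Country 2's best responses — vs Rock: Paper (payoff 5); vs Paper: Paper (payoff 4); vs Scissors: Scissors (payoff 5).
The only mutual best response is (Rock, Paper); neither player gains by switching there.

(Rock, Paper)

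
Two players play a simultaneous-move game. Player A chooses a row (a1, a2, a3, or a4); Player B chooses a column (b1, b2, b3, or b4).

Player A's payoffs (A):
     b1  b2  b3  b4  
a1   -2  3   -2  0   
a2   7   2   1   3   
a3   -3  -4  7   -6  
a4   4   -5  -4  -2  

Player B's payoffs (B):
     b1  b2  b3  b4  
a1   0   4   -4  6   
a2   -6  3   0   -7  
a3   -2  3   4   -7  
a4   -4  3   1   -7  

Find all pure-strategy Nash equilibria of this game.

(a3, b3)

Check mutual best responses: a cell is a NE iff neither player can gain by unilaterally deviating.
Player A's best responses — vs b1: a2 (payoff 7); vs b2: a1 (payoff 3); vs b3: a3 (payoff 7); vs b4: a2 (payoff 3).
Player B's best responses — vs a1: b4 (payoff 6); vs a2: b2 (payoff 3); vs a3: b3 (payoff 4); vs a4: b2 (payoff 3).
The only mutual best response is (a3, b3); neither player gains by switching there.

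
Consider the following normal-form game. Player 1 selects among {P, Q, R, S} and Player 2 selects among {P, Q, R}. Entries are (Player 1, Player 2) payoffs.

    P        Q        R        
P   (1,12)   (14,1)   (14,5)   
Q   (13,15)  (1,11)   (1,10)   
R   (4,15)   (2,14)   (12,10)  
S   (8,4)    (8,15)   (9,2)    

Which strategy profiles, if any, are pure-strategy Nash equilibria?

A profile is a Nash equilibrium when each player is best-responding to the other.
Player 1's best responses — vs P: Q (payoff 13); vs Q: P (payoff 14); vs R: P (payoff 14).
Player 2's best responses — vs P: P (payoff 12); vs Q: P (payoff 15); vs R: P (payoff 15); vs S: Q (payoff 15).
The only mutual best response is (Q, P); neither player gains by switching there.

(Q, P)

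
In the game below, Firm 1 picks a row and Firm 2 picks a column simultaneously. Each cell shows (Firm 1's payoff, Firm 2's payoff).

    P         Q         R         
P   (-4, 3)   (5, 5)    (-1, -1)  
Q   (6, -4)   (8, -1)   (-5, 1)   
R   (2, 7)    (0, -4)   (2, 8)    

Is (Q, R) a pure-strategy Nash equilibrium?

Holding Firm 2 at R: Firm 1 gets -5 from Q but could get 2 by switching to R. Firm 1 has a profitable deviation.

No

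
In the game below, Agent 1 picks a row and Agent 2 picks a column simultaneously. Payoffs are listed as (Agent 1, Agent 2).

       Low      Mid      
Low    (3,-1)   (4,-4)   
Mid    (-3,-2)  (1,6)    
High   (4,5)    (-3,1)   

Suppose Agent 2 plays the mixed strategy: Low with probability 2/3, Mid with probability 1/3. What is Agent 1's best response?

Compute Agent 1's expected payoff from each pure strategy against the given mix.
Low: (2/3)·3 + (1/3)·4 = 10/3
Mid: (2/3)·(-3) + (1/3)·1 = -5/3
High: (2/3)·4 + (1/3)·(-3) = 5/3
Highest expected payoff is 10/3, from Low.

Low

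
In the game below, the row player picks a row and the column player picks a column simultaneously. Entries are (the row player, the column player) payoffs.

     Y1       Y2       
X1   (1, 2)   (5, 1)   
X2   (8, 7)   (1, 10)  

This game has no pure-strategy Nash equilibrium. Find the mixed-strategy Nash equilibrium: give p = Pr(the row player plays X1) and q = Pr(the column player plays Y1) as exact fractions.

In a mixed NE each player is indifferent between their pure strategies, so the opponent's mix sets the indifference.
The column player indifferent between Y1 and Y2: p·2 + (1−p)·7 = p·1 + (1−p)·10 ⟹ 7 + (-5)p = 10 + (-9)p ⟹ p = 3/4.
The row player indifferent between X1 and X2: q·1 + (1−q)·5 = q·8 + (1−q)·1 ⟹ 5 + (-4)q = 1 + 7q ⟹ q = 4/11.

p = 3/4, q = 4/11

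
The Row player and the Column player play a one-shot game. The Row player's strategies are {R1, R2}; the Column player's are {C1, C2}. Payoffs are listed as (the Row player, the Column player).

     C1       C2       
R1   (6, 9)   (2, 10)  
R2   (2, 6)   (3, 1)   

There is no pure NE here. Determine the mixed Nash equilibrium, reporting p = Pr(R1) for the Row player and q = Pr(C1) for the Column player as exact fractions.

Each player's mixing probability is pinned down by making the *other* player indifferent.
The Column player indifferent between C1 and C2: p·9 + (1−p)·6 = p·10 + (1−p)·1 ⟹ 6 + 3p = 1 + 9p ⟹ p = 5/6.
The Row player indifferent between R1 and R2: q·6 + (1−q)·2 = q·2 + (1−q)·3 ⟹ 2 + 4q = 3 + (-1)q ⟹ q = 1/5.

p = 5/6, q = 1/5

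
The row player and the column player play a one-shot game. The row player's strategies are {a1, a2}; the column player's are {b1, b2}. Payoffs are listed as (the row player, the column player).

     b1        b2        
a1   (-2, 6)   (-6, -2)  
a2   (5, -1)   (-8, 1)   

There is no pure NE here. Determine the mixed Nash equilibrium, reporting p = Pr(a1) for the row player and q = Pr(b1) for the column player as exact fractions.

p = 1/5, q = 2/9

Each player's mixing probability is pinned down by making the *other* player indifferent.
The column player indifferent between b1 and b2: p·6 + (1−p)·(-1) = p·(-2) + (1−p)·1 ⟹ (-1) + 7p = 1 + (-3)p ⟹ p = 1/5.
The row player indifferent between a1 and a2: q·(-2) + (1−q)·(-6) = q·5 + (1−q)·(-8) ⟹ (-6) + 4q = (-8) + 13q ⟹ q = 2/9.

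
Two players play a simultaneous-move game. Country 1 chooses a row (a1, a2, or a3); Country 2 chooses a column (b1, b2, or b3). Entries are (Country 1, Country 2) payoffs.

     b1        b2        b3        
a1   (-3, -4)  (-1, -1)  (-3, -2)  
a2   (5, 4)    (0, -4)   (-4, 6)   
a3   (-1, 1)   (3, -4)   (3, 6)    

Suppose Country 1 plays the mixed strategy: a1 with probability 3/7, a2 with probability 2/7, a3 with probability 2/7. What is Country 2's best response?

Compute Country 2's expected payoff from each pure strategy against the given mix.
b1: (3/7)·(-4) + (2/7)·4 + (2/7)·1 = -2/7
b2: (3/7)·(-1) + (2/7)·(-4) + (2/7)·(-4) = -19/7
b3: (3/7)·(-2) + (2/7)·6 + (2/7)·6 = 18/7
Highest expected payoff is 18/7, from b3.

b3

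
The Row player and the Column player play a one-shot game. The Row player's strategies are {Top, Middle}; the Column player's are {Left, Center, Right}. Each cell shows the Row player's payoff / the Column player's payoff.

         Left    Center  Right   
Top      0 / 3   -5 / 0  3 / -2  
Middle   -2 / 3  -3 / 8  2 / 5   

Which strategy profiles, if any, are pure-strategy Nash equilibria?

(Top, Left) and (Middle, Center)

Find each player's best response to every opponent strategy; NE are the intersections.
The Row player's best responses — vs Left: Top (payoff 0); vs Center: Middle (payoff -3); vs Right: Top (payoff 3).
The Column player's best responses — vs Top: Left (payoff 3); vs Middle: Center (payoff 8).
Mutual best responses occur at (Top, Left) and (Middle, Center); at each, neither player gains by switching.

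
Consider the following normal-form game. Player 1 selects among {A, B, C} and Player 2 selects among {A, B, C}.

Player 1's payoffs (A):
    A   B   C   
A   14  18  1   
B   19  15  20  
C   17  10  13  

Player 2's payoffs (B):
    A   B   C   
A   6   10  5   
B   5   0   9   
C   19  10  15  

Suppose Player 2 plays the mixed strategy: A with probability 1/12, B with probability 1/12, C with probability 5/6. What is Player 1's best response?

Compute Player 1's expected payoff from each pure strategy against the given mix.
A: (1/12)·14 + (1/12)·18 + (5/6)·1 = 7/2
B: (1/12)·19 + (1/12)·15 + (5/6)·20 = 39/2
C: (1/12)·17 + (1/12)·10 + (5/6)·13 = 157/12
Highest expected payoff is 39/2, from B.

B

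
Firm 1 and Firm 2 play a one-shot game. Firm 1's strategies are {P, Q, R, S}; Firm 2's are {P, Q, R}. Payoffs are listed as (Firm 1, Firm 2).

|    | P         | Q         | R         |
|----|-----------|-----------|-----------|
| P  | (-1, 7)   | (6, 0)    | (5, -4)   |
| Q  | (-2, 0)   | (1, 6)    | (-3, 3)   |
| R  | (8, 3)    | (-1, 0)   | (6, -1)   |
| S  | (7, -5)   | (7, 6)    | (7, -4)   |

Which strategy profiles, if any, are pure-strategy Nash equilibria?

(R, P) and (S, Q)

Find each player's best response to every opponent strategy; NE are the intersections.
Firm 1's best responses — vs P: R (payoff 8); vs Q: S (payoff 7); vs R: S (payoff 7).
Firm 2's best responses — vs P: P (payoff 7); vs Q: Q (payoff 6); vs R: P (payoff 3); vs S: Q (payoff 6).
Mutual best responses occur at (R, P) and (S, Q); at each, neither player gains by switching.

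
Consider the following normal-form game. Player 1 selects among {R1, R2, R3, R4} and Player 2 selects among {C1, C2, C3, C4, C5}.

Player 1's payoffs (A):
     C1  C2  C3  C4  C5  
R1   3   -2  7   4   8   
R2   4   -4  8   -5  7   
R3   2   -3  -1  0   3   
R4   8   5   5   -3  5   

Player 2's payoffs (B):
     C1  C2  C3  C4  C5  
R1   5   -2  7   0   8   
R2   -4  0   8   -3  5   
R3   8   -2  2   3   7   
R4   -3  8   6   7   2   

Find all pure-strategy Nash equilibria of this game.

(R1, C5), (R2, C3), and (R4, C2)

Check mutual best responses: a cell is a NE iff neither player can gain by unilaterally deviating.
Player 1's best responses — vs C1: R4 (payoff 8); vs C2: R4 (payoff 5); vs C3: R2 (payoff 8); vs C4: R1 (payoff 4); vs C5: R1 (payoff 8).
Player 2's best responses — vs R1: C5 (payoff 8); vs R2: C3 (payoff 8); vs R3: C1 (payoff 8); vs R4: C2 (payoff 8).
Mutual best responses occur at (R1, C5), (R2, C3), and (R4, C2); at each, neither player gains by switching.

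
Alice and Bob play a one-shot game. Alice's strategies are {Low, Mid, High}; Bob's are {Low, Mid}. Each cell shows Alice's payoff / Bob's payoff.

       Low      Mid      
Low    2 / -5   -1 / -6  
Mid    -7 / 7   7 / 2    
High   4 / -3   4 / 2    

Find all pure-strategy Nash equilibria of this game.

There is no pure-strategy Nash equilibrium

Find each player's best response to every opponent strategy; NE are the intersections.
Alice's best responses — vs Low: High (payoff 4); vs Mid: Mid (payoff 7).
Bob's best responses — vs Low: Low (payoff -5); vs Mid: Low (payoff 7); vs High: Mid (payoff 2).
No cell has both players best-responding. For instance, Alice's best reply to Mid is Mid, but against Mid Bob prefers Low over Mid.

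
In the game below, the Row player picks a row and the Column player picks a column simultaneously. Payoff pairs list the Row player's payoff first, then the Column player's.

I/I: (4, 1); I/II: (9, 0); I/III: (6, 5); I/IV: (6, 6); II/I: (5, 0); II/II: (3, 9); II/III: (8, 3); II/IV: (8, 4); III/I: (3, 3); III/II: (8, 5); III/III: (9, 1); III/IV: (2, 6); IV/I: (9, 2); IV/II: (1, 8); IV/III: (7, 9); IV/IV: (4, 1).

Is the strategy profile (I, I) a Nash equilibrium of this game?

No

Holding the Column player at I: the Row player gets 4 from I but could get 9 by switching to IV. The Row player has a profitable deviation.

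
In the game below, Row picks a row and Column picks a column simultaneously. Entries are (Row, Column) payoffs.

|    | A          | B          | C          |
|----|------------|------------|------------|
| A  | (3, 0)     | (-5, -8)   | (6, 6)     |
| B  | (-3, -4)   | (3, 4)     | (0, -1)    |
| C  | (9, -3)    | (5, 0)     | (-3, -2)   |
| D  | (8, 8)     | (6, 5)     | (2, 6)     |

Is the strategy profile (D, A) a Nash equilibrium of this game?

No

Holding Column at A: Row gets 8 from D but could get 9 by switching to C. Row has a profitable deviation.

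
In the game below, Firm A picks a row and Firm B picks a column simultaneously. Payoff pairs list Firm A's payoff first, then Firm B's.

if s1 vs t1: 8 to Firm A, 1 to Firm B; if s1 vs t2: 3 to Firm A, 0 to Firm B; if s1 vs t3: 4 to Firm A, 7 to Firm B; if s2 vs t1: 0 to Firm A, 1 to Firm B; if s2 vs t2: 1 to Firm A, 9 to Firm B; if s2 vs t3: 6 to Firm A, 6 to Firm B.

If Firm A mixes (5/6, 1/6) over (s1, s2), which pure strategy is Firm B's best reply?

Compute Firm B's expected payoff from each pure strategy against the given mix.
t1: (5/6)·1 + (1/6)·1 = 1
t2: (5/6)·0 + (1/6)·9 = 3/2
t3: (5/6)·7 + (1/6)·6 = 41/6
Highest expected payoff is 41/6, from t3.

t3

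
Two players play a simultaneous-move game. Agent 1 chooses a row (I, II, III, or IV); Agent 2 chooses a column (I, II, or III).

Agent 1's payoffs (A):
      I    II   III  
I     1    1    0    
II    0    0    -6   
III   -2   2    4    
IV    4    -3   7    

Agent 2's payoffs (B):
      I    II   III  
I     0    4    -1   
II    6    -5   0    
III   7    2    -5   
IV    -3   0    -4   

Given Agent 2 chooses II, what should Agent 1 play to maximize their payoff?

With Agent 2 fixed at II, Agent 1's payoffs are: I → 1, II → 0, III → 2, IV → -3.
The maximum is 2, achieved by III.

III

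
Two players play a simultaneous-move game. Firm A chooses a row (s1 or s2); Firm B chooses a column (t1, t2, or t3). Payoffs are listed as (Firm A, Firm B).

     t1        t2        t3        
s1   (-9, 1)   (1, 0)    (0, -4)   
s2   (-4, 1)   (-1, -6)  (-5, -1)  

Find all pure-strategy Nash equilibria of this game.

A profile is a Nash equilibrium when each player is best-responding to the other.
Firm A's best responses — vs t1: s2 (payoff -4); vs t2: s1 (payoff 1); vs t3: s1 (payoff 0).
Firm B's best responses — vs s1: t1 (payoff 1); vs s2: t1 (payoff 1).
The only mutual best response is (s2, t1); neither player gains by switching there.

(s2, t1)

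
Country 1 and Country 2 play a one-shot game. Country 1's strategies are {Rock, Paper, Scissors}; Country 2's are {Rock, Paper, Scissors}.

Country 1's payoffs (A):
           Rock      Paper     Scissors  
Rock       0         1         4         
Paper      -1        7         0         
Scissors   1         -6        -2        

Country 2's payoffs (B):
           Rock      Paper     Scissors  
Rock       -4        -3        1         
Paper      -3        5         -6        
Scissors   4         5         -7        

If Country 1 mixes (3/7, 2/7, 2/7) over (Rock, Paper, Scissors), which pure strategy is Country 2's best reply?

Country 2's best reply maximizes expected payoff against the mix.
Rock: (3/7)·(-4) + (2/7)·(-3) + (2/7)·4 = -10/7
Paper: (3/7)·(-3) + (2/7)·5 + (2/7)·5 = 11/7
Scissors: (3/7)·1 + (2/7)·(-6) + (2/7)·(-7) = -23/7
Highest expected payoff is 11/7, from Paper.

Paper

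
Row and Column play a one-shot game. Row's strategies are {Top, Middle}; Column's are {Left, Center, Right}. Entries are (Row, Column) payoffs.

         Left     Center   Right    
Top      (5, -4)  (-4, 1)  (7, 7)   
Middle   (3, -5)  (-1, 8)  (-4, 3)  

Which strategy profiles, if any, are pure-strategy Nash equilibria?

Find each player's best response to every opponent strategy; NE are the intersections.
Row's best responses — vs Left: Top (payoff 5); vs Center: Middle (payoff -1); vs Right: Top (payoff 7).
Column's best responses — vs Top: Right (payoff 7); vs Middle: Center (payoff 8).
Mutual best responses occur at (Top, Right) and (Middle, Center); at each, neither player gains by switching.

(Top, Right) and (Middle, Center)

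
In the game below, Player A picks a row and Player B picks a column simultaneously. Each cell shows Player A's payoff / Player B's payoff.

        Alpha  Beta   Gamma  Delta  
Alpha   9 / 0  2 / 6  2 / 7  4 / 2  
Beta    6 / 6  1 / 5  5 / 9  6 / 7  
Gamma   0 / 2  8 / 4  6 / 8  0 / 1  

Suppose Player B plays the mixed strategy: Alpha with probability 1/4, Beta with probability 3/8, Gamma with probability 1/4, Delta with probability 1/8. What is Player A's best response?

Gamma

Compute Player A's expected payoff from each pure strategy against the given mix.
Alpha: (1/4)·9 + (3/8)·2 + (1/4)·2 + (1/8)·4 = 4
Beta: (1/4)·6 + (3/8)·1 + (1/4)·5 + (1/8)·6 = 31/8
Gamma: (1/4)·0 + (3/8)·8 + (1/4)·6 + (1/8)·0 = 9/2
Highest expected payoff is 9/2, from Gamma.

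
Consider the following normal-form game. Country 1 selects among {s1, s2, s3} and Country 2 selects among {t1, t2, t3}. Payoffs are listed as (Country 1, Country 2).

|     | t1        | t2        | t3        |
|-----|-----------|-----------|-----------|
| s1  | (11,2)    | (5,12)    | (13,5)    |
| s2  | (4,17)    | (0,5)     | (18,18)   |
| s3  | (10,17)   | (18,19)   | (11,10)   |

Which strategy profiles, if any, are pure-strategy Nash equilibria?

(s2, t3) and (s3, t2)

A profile is a Nash equilibrium when each player is best-responding to the other.
Country 1's best responses — vs t1: s1 (payoff 11); vs t2: s3 (payoff 18); vs t3: s2 (payoff 18).
Country 2's best responses — vs s1: t2 (payoff 12); vs s2: t3 (payoff 18); vs s3: t2 (payoff 19).
Mutual best responses occur at (s2, t3) and (s3, t2); at each, neither player gains by switching.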